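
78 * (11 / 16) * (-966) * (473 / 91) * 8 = -2154042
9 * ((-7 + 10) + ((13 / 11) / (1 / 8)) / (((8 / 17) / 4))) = 8253 / 11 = 750.27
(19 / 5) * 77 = 1463 / 5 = 292.60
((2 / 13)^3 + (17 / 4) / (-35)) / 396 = -36229 / 121801680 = -0.00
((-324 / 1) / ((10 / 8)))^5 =-3656158440062976 / 3125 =-1169970700820.15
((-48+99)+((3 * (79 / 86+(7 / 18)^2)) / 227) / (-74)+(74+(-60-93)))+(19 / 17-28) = -72783501281 / 1326168504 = -54.88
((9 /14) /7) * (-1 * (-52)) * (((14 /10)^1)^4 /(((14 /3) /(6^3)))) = 530712 /625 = 849.14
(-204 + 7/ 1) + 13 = -184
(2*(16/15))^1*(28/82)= 448/615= 0.73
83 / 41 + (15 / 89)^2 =666668 / 324761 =2.05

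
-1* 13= -13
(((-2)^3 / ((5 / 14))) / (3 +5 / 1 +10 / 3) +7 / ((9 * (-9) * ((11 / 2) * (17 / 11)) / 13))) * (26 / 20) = -5551 / 2025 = -2.74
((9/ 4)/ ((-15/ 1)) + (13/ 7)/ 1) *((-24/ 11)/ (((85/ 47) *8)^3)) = -0.00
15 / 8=1.88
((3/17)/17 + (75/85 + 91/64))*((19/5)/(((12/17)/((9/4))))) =2440227/87040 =28.04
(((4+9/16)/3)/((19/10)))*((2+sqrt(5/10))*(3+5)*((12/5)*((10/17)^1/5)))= 292*sqrt(2)/323+1168/323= 4.89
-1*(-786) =786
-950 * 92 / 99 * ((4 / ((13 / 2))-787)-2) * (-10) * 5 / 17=-44788130000 / 21879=-2047083.05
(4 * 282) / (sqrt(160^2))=141 / 20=7.05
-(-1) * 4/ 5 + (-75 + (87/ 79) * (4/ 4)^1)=-28874/ 395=-73.10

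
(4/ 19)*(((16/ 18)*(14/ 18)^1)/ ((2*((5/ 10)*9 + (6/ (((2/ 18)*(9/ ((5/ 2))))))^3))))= 224/ 10402101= 0.00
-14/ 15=-0.93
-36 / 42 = -6 / 7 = -0.86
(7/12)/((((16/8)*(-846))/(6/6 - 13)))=7/1692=0.00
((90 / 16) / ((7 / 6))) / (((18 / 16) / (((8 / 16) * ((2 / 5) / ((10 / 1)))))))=3 / 35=0.09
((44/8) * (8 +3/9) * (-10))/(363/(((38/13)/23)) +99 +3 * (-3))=-52250/335871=-0.16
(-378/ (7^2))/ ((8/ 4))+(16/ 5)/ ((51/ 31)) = -1.91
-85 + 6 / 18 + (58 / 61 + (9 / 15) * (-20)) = -17516 / 183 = -95.72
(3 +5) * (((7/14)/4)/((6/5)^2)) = 25/36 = 0.69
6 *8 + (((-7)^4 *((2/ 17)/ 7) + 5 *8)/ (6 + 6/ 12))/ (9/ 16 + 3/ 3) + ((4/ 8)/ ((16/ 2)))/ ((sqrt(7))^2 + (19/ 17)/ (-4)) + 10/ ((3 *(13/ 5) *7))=11899331281/ 212093700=56.10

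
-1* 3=-3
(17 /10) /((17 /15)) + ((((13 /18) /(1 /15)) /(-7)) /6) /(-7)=2711 /1764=1.54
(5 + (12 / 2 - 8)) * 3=9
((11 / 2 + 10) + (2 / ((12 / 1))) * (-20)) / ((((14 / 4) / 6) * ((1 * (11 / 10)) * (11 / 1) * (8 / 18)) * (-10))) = -657 / 1694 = -0.39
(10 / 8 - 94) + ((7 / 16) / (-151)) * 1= -224091 / 2416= -92.75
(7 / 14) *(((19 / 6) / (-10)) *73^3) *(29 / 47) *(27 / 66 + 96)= -3664030.35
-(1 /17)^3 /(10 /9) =-9 /49130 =-0.00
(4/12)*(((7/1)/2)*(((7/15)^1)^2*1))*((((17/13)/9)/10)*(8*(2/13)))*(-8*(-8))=1492736/5133375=0.29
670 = 670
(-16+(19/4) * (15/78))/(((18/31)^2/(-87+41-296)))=15303.62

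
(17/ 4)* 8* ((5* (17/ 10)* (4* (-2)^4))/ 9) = 18496/ 9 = 2055.11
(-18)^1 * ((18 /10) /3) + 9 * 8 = 306 /5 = 61.20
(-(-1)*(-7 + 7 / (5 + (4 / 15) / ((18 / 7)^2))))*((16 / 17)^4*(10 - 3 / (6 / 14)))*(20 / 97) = -33780203520 / 12403453147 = -2.72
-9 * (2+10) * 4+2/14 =-3023/7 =-431.86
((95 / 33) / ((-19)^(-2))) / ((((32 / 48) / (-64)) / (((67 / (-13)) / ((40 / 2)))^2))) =-61580102 / 9295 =-6625.08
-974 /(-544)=487 /272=1.79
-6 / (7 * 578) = -3 / 2023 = -0.00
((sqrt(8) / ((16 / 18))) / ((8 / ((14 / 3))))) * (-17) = -357 * sqrt(2) / 16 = -31.55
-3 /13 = -0.23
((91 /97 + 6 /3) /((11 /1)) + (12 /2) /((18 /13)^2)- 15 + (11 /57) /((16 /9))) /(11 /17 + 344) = -1711389439 /51312747024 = -0.03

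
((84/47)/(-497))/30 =-2/16685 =-0.00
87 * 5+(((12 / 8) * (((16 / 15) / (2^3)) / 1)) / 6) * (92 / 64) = 435.05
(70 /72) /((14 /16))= 10 /9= 1.11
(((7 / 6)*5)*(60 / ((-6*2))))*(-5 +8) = -175 / 2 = -87.50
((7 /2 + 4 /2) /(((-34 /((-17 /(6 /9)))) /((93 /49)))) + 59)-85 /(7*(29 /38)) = 578833 /11368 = 50.92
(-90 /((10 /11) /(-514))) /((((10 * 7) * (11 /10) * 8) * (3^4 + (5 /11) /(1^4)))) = 25443 /25088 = 1.01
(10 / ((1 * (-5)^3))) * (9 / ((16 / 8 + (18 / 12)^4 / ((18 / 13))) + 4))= -192 / 2575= -0.07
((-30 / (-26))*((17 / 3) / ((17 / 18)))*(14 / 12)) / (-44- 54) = -15 / 182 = -0.08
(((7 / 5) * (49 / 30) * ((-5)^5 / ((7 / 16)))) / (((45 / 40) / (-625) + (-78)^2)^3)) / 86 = -62500000000000 / 74108986495243926033591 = -0.00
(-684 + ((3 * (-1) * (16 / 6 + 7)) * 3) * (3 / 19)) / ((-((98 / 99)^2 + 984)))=129931857 / 183421972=0.71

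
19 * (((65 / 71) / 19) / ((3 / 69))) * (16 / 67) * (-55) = -1315600 / 4757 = -276.56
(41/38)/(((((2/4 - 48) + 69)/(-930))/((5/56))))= -95325/22876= -4.17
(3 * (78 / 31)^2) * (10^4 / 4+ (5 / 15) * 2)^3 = 296998658528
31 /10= 3.10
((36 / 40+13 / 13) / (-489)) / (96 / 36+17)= -19 / 96170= -0.00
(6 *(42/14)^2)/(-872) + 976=425509/436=975.94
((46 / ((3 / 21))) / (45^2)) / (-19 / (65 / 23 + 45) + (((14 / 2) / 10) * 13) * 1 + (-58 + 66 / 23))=-46552 / 13592043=-0.00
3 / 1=3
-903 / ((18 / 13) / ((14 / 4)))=-27391 / 12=-2282.58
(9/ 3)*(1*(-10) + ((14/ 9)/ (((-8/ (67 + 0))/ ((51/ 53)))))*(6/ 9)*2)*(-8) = 101944/ 159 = 641.16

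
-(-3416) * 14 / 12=11956 / 3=3985.33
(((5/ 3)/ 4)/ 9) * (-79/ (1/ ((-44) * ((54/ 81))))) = 8690/ 81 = 107.28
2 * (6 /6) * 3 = 6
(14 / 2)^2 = 49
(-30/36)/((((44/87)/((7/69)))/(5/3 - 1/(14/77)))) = 1015/1584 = 0.64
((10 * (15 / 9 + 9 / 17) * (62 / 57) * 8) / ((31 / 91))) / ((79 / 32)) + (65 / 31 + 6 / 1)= 1675317143 / 7119243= 235.32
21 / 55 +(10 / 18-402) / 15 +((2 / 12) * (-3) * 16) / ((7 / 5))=-333632 / 10395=-32.10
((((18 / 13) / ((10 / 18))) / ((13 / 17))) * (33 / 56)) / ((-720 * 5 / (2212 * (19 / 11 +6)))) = -616437 / 67600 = -9.12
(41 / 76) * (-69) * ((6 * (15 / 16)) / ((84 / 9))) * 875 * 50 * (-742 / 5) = 145652204.98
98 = 98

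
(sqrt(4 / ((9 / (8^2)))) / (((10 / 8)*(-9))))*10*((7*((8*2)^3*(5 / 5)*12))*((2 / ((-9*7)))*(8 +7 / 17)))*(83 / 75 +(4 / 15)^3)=2278585008128 / 4647375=490295.06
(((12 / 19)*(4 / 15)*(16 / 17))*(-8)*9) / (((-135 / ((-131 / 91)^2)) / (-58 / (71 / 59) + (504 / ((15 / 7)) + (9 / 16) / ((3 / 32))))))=344006385664 / 10173652125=33.81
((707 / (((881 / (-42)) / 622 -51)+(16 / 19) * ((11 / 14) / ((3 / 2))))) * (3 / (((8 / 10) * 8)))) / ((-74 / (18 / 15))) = 789578307 / 7433137496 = 0.11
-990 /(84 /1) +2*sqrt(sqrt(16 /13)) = -9.68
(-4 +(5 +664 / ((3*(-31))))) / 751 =-571 / 69843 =-0.01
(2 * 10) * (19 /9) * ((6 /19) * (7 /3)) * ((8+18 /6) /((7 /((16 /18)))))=3520 /81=43.46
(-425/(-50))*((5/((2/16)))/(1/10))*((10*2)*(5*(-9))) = -3060000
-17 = -17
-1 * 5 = -5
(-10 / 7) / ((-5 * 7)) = 2 / 49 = 0.04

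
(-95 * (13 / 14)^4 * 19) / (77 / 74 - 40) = 1907446385 / 55376664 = 34.44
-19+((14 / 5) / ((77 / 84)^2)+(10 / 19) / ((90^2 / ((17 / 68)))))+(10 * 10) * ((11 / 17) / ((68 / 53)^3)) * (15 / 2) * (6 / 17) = 65.43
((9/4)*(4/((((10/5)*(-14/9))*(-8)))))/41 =81/9184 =0.01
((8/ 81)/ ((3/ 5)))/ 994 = 20/ 120771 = 0.00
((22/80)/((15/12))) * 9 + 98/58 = 5321/1450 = 3.67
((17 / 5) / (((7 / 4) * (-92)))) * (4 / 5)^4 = -0.01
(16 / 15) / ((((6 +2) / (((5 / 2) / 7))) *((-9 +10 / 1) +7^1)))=0.01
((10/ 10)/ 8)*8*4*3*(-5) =-60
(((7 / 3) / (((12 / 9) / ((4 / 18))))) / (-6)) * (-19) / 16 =133 / 1728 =0.08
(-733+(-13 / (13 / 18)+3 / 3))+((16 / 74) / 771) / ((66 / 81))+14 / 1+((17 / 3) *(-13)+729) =-25312850 / 313797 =-80.67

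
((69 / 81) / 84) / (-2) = -0.01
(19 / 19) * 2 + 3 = 5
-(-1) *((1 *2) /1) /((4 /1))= 1 /2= 0.50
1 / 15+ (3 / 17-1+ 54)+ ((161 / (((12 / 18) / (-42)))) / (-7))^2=535411832 / 255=2099654.24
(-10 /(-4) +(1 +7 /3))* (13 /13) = 35 /6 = 5.83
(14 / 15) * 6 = 28 / 5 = 5.60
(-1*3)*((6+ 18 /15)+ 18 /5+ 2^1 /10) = -33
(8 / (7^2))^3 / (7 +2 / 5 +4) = 2560 / 6705993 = 0.00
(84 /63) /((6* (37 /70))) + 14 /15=2254 /1665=1.35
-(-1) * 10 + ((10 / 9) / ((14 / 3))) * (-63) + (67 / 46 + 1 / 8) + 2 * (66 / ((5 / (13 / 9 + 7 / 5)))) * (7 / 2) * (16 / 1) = 57984953 / 13800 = 4201.81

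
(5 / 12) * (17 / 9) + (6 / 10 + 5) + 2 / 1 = 4529 / 540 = 8.39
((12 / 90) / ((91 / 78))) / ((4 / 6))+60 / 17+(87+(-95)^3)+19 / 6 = -3060493643 / 3570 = -857281.13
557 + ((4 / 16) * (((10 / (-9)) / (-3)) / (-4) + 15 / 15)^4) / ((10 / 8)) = 23686775761 / 42515280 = 557.14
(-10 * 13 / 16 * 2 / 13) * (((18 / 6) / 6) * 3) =-1.88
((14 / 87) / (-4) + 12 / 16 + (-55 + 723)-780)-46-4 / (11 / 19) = -628555 / 3828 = -164.20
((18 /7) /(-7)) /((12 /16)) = -24 /49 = -0.49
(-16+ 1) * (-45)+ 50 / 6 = 2050 / 3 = 683.33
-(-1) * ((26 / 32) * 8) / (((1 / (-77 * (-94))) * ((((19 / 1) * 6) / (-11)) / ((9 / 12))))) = -517517 / 152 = -3404.72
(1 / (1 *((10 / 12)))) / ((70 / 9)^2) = 243 / 12250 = 0.02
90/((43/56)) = 5040/43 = 117.21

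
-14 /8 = -7 /4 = -1.75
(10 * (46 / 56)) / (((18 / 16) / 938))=61640 / 9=6848.89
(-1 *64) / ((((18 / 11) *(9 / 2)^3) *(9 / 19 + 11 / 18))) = -107008 / 270459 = -0.40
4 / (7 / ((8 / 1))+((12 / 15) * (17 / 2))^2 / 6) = 2400 / 5149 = 0.47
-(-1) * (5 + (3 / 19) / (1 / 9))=6.42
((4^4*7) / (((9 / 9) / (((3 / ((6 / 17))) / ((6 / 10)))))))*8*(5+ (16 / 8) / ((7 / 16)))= 5831680 / 3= 1943893.33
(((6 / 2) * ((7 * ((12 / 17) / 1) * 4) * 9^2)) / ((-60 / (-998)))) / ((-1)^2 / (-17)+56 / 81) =126296.61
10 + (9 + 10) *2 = 48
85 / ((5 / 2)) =34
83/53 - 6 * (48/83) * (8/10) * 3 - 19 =-566628/21995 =-25.76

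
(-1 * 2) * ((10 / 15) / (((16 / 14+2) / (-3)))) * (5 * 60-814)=-7196 / 11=-654.18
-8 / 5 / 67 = -8 / 335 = -0.02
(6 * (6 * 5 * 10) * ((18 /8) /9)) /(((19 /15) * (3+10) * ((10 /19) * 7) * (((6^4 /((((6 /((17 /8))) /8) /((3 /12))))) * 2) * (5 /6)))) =15 /3094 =0.00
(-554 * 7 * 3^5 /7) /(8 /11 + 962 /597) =-442031337 /7679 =-57563.66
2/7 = 0.29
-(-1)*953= 953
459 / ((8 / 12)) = 688.50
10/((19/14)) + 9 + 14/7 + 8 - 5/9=4414/171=25.81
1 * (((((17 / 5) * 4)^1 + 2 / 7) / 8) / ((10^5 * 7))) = 243 / 98000000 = 0.00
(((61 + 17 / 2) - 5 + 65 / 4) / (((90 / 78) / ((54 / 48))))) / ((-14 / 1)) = -12597 / 2240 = -5.62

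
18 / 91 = 0.20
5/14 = 0.36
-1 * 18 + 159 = 141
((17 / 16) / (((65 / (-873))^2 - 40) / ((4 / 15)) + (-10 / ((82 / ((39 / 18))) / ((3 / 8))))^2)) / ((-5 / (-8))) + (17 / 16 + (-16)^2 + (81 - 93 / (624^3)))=2244411577241602569961561 / 6639265935006921216000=338.05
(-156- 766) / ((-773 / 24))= 28.63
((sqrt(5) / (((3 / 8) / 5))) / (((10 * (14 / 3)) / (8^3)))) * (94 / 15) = 96256 * sqrt(5) / 105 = 2049.86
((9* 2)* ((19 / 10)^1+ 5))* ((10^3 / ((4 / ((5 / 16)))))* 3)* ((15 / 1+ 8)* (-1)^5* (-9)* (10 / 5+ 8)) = 241025625 / 4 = 60256406.25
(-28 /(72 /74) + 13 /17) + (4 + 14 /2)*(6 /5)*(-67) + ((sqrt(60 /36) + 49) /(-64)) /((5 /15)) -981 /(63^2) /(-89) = -195303298879 /213514560 -sqrt(15) /64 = -914.77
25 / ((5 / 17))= 85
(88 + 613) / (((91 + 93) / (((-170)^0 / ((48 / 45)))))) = 10515 / 2944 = 3.57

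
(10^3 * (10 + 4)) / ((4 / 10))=35000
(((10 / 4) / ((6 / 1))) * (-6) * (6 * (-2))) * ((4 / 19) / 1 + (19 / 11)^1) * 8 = 97200 / 209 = 465.07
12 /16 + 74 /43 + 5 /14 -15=-14655 /1204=-12.17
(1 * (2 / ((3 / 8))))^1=16 / 3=5.33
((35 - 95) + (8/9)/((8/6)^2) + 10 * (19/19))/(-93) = 33/62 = 0.53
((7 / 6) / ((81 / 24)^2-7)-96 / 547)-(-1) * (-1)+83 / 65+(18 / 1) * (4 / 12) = 6.37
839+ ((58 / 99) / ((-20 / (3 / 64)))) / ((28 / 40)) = 12403747 / 14784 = 839.00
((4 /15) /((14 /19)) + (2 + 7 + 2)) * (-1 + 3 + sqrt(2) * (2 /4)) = 1193 * sqrt(2) /210 + 2386 /105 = 30.76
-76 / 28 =-19 / 7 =-2.71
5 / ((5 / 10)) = 10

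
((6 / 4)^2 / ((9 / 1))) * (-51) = -51 / 4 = -12.75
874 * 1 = 874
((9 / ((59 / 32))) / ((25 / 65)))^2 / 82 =7008768 / 3568025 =1.96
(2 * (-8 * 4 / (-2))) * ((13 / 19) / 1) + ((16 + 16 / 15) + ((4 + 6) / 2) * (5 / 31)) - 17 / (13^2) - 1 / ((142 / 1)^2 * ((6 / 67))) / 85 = 13535047315163 / 341214603080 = 39.67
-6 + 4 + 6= 4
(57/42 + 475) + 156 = 8853/14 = 632.36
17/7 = 2.43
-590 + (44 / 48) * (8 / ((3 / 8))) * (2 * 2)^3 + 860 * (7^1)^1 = 60134 / 9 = 6681.56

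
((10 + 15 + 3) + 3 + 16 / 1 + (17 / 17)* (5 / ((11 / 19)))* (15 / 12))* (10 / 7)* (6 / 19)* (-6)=-228870 / 1463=-156.44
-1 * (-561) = 561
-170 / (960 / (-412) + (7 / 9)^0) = 17510 / 137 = 127.81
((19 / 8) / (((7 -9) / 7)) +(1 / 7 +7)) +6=541 / 112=4.83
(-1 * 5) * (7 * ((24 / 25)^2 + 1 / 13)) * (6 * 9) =-3066714 / 1625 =-1887.21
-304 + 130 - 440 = -614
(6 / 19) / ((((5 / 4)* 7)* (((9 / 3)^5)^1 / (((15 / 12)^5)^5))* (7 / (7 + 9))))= 59604644775390625 / 663322170897727488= 0.09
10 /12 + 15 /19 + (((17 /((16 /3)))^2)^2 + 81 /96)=394830409 /3735552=105.70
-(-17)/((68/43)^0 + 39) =17/40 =0.42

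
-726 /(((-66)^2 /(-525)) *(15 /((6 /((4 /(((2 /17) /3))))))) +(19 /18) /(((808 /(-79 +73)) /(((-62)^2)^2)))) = 3849615 /625360343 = 0.01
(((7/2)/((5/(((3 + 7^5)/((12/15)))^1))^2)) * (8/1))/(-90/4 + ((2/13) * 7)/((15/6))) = -64286062750/2869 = -22407132.36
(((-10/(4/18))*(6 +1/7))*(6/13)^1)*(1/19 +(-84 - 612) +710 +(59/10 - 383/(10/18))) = 147673395/1729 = 85409.71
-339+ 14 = -325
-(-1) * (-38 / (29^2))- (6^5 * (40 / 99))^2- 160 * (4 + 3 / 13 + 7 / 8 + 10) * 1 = -13061502619194 / 1322893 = -9873438.46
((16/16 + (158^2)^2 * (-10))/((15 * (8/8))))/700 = -2077337653/3500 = -593525.04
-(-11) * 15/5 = 33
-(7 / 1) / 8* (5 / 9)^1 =-35 / 72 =-0.49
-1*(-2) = 2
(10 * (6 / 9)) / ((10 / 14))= 9.33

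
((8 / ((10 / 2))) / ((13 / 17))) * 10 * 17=4624 / 13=355.69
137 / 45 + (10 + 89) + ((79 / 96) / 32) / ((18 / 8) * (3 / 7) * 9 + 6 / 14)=19984937 / 195840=102.05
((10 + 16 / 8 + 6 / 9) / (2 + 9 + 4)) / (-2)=-19 / 45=-0.42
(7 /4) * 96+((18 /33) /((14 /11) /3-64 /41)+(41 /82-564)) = -609017 /1538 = -395.98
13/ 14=0.93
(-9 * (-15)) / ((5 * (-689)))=-27 / 689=-0.04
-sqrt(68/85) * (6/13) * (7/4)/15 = -7 * sqrt(5)/325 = -0.05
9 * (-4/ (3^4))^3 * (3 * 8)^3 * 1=-32768/ 2187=-14.98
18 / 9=2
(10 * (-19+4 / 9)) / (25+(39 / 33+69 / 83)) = -1524710 / 221967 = -6.87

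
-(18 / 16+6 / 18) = -35 / 24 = -1.46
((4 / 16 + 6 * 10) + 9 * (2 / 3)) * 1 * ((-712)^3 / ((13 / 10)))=-18394268061.54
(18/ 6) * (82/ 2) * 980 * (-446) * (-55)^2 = -162626541000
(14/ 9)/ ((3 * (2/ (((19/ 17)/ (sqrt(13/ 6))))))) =133 * sqrt(78)/ 5967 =0.20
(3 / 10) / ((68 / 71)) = 213 / 680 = 0.31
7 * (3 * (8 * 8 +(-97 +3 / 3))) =-672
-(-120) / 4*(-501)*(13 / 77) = -195390 / 77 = -2537.53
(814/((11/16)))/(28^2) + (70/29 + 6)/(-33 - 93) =18460/12789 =1.44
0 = 0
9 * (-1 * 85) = -765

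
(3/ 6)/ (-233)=-1/ 466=-0.00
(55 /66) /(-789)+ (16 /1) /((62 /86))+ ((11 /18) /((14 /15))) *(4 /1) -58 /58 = 24461071 /1027278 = 23.81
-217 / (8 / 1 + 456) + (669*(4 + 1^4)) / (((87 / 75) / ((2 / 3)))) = 891783 / 464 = 1921.95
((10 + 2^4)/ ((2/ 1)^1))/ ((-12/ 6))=-13/ 2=-6.50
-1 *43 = -43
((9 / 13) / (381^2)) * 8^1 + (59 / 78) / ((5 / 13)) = 12371183 / 6290310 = 1.97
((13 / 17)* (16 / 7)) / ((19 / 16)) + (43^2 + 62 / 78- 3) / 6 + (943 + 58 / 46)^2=249635698718309 / 279880146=891937.86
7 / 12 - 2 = -17 / 12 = -1.42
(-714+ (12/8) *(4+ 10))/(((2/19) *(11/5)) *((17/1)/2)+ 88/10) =-1995/31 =-64.35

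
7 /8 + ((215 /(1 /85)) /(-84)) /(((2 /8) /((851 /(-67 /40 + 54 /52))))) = 64696472657 /55608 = 1163438.22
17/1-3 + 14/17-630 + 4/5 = -52222/85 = -614.38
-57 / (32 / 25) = -44.53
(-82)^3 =-551368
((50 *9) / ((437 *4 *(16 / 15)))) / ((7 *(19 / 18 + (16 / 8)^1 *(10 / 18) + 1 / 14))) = 10125 / 657248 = 0.02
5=5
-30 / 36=-5 / 6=-0.83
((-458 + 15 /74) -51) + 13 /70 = -658652 /1295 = -508.61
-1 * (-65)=65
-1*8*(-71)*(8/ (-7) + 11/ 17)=-33512/ 119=-281.61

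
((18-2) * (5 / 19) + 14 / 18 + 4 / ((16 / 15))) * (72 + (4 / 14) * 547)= 4775623 / 2394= 1994.83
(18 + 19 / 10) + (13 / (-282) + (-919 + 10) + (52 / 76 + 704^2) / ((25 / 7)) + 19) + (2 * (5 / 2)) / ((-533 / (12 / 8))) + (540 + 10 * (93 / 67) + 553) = 664949821099243 / 4783488450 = 139009.39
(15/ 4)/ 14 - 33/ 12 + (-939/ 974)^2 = -20622397/ 13281464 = -1.55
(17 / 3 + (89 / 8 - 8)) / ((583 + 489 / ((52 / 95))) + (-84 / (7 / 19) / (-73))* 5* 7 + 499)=200239 / 47480682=0.00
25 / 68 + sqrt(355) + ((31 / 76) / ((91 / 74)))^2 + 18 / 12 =20.82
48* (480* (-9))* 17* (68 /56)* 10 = -299635200 /7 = -42805028.57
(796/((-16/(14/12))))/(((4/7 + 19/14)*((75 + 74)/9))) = -1.82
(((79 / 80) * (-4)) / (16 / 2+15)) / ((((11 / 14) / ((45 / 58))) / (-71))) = 353367 / 29348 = 12.04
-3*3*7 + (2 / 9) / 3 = -1699 / 27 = -62.93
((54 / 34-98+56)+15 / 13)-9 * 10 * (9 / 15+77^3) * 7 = -63563181804 / 221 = -287616207.26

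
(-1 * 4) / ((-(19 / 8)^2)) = 256 / 361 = 0.71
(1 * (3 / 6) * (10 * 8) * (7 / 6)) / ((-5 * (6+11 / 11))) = -4 / 3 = -1.33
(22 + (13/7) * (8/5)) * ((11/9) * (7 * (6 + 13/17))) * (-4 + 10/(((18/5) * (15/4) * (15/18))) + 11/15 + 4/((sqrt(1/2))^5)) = -23660054/6885 + 3537952 * sqrt(2)/153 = 29265.63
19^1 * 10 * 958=182020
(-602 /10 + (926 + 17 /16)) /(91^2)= 9907 /94640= 0.10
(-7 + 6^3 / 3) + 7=72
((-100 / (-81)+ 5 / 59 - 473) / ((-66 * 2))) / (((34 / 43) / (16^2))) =3101726912 / 2681019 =1156.92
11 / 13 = 0.85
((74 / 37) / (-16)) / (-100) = 1 / 800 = 0.00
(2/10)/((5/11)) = 11/25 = 0.44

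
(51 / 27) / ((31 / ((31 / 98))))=17 / 882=0.02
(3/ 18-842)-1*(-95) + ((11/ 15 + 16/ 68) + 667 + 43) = -6097/ 170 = -35.86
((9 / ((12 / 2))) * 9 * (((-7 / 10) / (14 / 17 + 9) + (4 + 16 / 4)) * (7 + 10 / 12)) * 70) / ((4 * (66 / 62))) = 13783.85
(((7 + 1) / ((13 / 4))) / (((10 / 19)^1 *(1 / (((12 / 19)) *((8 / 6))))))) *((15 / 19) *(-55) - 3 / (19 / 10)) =-2304 / 13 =-177.23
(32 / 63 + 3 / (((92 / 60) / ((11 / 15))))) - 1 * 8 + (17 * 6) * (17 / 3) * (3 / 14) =170692 / 1449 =117.80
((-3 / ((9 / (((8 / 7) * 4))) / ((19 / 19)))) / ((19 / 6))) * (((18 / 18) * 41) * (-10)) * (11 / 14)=144320 / 931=155.02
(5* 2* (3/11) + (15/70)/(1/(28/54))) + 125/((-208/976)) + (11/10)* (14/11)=-3747101/6435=-582.30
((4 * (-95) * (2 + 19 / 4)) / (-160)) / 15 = 171 / 160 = 1.07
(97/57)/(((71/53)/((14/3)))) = 71974/12141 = 5.93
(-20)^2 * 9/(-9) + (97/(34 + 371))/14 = -2267903/5670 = -399.98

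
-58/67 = -0.87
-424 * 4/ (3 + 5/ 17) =-3604/ 7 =-514.86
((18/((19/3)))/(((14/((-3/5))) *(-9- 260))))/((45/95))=9/9415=0.00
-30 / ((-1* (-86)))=-15 / 43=-0.35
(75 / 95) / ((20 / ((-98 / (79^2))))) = -147 / 237158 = -0.00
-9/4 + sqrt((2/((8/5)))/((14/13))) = -9/4 + sqrt(910)/28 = -1.17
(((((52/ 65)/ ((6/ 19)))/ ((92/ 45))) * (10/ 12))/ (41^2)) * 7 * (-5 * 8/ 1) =-6650/ 38663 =-0.17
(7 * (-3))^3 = -9261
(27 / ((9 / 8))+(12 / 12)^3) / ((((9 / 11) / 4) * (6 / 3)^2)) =275 / 9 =30.56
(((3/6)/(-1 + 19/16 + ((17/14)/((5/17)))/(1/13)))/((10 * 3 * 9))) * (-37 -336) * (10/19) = -104440/15472593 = -0.01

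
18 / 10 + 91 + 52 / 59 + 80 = 51236 / 295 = 173.68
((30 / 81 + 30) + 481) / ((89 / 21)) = 96649 / 801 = 120.66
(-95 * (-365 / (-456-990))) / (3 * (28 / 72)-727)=6935 / 209911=0.03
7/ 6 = 1.17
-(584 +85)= -669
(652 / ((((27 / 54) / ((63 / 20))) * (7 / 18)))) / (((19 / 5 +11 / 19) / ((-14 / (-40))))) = 1755999 / 2080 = 844.23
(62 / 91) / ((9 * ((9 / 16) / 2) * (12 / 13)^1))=496 / 1701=0.29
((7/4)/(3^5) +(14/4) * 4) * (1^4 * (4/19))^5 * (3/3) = 0.01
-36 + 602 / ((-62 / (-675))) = 202059 / 31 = 6518.03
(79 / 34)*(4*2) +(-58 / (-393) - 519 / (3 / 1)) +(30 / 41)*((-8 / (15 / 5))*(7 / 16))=-42490034 / 273921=-155.12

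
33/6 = 11/2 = 5.50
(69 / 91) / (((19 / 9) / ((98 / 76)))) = 4347 / 9386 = 0.46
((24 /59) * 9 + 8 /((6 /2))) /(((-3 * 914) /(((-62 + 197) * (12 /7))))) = -14400 /26963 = -0.53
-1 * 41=-41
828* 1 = 828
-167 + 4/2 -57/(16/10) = -1605/8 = -200.62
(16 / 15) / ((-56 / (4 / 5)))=-8 / 525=-0.02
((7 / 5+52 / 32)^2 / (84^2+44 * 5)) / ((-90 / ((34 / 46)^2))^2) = 71931233 / 1552244446080000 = 0.00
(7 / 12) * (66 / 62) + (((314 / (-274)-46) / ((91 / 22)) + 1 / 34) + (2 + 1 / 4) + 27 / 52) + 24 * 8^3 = 322724323833 / 26280436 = 12280.02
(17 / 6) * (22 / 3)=187 / 9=20.78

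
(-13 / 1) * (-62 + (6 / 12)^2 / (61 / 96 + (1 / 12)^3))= 880178 / 1099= 800.89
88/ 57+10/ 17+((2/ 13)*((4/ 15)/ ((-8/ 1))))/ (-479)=2.13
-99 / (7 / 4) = -396 / 7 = -56.57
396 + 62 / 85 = 396.73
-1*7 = -7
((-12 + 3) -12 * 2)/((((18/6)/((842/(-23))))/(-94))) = -870628/23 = -37853.39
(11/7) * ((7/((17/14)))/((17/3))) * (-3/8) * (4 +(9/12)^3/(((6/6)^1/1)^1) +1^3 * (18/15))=-1246707/369920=-3.37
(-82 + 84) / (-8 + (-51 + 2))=-2 / 57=-0.04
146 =146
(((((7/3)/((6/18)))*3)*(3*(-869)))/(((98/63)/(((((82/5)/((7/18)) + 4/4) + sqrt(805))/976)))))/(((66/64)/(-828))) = 1766124*sqrt(805)/61 + 2668613364/2135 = 2071401.44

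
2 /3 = 0.67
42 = 42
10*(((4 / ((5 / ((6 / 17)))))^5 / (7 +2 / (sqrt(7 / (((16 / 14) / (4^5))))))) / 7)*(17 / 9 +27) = 144275668992 / 13636129145875-368050176*sqrt(2) / 13636129145875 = 0.01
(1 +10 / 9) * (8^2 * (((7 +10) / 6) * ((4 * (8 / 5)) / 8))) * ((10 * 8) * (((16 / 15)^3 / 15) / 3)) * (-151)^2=61779774275584 / 4100625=15065940.99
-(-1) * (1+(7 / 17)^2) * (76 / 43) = 25688 / 12427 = 2.07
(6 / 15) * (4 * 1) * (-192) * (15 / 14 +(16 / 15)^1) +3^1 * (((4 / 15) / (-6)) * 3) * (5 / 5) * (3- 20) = -113754 / 175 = -650.02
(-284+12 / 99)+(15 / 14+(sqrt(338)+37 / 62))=-2020910 / 7161+13 * sqrt(2)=-263.83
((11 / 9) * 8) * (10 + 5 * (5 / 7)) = 132.70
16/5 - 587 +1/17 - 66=-55228/85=-649.74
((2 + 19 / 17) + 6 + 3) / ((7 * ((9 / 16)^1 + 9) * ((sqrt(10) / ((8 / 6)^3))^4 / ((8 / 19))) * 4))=27648851968 / 4596074486325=0.01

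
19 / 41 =0.46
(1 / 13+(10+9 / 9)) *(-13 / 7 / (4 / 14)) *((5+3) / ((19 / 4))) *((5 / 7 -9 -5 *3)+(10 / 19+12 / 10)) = 33032448 / 12635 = 2614.36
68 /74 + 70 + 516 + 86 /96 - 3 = 1038631 /1776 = 584.81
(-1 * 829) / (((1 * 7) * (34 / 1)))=-829 / 238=-3.48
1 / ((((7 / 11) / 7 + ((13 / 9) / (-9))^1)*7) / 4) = -8.21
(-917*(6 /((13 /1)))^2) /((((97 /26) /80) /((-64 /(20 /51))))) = 683591.87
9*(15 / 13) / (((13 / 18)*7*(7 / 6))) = 14580 / 8281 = 1.76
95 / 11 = 8.64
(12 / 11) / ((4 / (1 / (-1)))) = -3 / 11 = -0.27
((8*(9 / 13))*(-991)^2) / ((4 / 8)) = 10878435.69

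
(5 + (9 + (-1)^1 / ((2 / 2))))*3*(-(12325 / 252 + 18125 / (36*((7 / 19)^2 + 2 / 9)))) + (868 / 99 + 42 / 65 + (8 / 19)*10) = -112969397033851 / 1990718730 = -56748.05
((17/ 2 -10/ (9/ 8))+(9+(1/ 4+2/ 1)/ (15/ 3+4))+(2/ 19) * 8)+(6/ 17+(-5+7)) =140189/ 11628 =12.06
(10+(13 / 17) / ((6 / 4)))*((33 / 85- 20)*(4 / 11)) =-3574048 / 47685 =-74.95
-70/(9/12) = -280/3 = -93.33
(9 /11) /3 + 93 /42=383 /154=2.49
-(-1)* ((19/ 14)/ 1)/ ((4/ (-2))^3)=-19/ 112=-0.17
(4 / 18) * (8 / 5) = 16 / 45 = 0.36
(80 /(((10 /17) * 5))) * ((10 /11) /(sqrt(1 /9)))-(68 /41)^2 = 1320832 /18491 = 71.43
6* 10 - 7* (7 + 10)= -59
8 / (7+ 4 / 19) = 152 / 137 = 1.11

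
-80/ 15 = -16/ 3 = -5.33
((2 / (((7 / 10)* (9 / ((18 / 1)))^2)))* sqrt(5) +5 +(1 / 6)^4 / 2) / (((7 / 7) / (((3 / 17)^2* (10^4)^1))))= 8100625 / 5202 +7200000* sqrt(5) / 2023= 9515.54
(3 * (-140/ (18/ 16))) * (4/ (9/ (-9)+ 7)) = -2240/ 9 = -248.89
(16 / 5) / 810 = 8 / 2025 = 0.00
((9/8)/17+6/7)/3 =293/952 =0.31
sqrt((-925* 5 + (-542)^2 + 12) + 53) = 2* sqrt(72301) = 537.78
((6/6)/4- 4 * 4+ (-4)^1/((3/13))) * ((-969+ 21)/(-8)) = -31363/8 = -3920.38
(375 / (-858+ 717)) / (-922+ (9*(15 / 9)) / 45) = 75 / 25991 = 0.00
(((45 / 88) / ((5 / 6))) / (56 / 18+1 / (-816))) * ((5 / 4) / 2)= 20655 / 167486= 0.12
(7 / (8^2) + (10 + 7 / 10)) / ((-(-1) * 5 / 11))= 38049 / 1600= 23.78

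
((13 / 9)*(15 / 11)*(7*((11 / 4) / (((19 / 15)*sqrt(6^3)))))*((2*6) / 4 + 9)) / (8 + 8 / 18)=6825*sqrt(6) / 5776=2.89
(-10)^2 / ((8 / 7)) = 175 / 2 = 87.50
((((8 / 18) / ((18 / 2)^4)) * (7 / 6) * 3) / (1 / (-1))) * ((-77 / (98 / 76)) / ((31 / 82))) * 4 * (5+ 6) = 3016288 / 1830519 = 1.65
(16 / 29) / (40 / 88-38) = -176 / 11977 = -0.01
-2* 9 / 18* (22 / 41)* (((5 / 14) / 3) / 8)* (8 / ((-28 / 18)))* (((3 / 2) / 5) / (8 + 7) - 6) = -9867 / 40180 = -0.25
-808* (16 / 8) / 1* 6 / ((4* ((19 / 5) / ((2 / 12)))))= -2020 / 19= -106.32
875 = 875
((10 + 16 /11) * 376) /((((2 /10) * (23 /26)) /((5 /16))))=1924650 /253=7607.31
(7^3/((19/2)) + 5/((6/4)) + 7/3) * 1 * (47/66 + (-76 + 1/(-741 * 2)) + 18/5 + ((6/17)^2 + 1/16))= -2986.76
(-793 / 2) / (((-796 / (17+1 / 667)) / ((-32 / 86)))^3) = -37005163663104000 / 185926844109762479359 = -0.00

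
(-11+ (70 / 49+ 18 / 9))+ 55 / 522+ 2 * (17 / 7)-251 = -926687 / 3654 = -253.61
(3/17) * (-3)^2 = 1.59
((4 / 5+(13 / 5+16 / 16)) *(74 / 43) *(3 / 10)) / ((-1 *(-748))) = 111 / 36550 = 0.00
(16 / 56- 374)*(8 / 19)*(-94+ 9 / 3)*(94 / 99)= 8524672 / 627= 13595.97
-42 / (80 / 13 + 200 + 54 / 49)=-13377 / 66011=-0.20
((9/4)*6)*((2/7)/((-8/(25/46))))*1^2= -0.26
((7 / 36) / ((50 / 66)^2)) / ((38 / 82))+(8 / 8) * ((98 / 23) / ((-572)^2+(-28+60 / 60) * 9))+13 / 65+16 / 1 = 6047504585961 / 357183042500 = 16.93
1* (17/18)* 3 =2.83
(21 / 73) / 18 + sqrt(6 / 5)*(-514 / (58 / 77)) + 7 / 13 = 3157 / 5694 - 19789*sqrt(30) / 145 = -746.95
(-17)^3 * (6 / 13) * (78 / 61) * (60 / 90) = -117912 / 61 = -1932.98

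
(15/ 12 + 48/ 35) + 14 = 2327/ 140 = 16.62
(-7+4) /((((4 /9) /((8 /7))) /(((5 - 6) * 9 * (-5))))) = -2430 /7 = -347.14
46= 46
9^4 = 6561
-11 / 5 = -2.20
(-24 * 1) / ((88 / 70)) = -210 / 11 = -19.09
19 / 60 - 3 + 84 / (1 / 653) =3290959 / 60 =54849.32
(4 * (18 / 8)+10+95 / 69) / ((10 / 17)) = 11951 / 345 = 34.64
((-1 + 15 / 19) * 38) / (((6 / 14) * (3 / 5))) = -280 / 9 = -31.11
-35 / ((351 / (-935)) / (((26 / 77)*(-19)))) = -16150 / 27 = -598.15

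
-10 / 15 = -2 / 3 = -0.67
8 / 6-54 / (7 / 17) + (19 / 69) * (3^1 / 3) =-20855 / 161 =-129.53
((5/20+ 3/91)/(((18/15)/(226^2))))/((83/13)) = 6576035/3486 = 1886.41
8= 8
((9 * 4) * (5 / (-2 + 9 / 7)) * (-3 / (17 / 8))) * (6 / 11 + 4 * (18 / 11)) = 471744 / 187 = 2522.70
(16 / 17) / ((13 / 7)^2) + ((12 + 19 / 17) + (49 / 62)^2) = 9104741 / 649636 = 14.02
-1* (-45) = 45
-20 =-20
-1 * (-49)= 49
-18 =-18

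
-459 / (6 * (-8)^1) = 153 / 16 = 9.56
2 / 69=0.03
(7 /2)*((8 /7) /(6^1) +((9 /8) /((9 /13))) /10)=593 /480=1.24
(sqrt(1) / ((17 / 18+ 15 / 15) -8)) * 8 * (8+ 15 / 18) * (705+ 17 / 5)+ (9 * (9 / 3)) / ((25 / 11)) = -22494747 / 2725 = -8254.95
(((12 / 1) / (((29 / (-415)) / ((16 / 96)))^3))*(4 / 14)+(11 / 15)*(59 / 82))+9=-23301975239 / 629967870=-36.99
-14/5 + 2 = -4/5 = -0.80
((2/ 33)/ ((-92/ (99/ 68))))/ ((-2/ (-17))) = -3/ 368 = -0.01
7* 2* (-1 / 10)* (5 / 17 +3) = -4.61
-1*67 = -67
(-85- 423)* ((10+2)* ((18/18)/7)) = -6096/7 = -870.86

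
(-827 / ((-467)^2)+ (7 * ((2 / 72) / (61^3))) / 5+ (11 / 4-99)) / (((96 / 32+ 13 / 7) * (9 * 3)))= -3001799375377117 / 4089860140109580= -0.73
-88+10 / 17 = -1486 / 17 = -87.41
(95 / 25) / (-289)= -19 / 1445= -0.01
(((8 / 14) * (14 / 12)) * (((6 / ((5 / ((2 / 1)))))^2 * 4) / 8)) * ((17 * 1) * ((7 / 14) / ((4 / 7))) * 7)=4998 / 25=199.92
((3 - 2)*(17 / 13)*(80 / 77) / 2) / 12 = 170 / 3003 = 0.06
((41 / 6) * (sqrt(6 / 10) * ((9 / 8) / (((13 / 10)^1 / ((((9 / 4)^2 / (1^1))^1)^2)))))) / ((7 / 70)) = 4035015 * sqrt(15) / 13312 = 1173.94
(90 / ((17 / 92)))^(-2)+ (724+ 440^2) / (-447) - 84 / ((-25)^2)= -434.86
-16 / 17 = -0.94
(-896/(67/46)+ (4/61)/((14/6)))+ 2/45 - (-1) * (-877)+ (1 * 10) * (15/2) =-1824370852/1287405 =-1417.09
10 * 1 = 10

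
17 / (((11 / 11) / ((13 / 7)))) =221 / 7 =31.57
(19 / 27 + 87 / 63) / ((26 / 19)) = 3743 / 2457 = 1.52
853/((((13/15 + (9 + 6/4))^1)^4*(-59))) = -690930000/797754986699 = -0.00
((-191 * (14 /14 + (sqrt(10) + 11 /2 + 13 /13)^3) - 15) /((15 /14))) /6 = -111881 /8 - 731339 * sqrt(10) /180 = -26833.44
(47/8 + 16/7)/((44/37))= 16909/2464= 6.86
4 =4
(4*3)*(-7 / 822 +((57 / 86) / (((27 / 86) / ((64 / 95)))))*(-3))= -51.30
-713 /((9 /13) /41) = -380029 /9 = -42225.44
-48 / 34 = -24 / 17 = -1.41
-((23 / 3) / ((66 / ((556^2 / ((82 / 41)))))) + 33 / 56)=-99545059 / 5544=-17955.46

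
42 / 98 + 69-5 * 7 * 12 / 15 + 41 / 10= 3187 / 70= 45.53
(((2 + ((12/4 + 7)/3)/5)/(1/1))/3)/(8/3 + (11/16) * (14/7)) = 64/291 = 0.22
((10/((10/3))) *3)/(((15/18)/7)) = 378/5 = 75.60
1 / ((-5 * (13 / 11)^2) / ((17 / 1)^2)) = -34969 / 845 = -41.38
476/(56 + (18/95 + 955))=45220/96063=0.47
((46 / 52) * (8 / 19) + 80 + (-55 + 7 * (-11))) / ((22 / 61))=-388936 / 2717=-143.15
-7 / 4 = -1.75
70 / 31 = 2.26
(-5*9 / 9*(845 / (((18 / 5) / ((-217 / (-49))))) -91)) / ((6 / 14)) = -597545 / 54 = -11065.65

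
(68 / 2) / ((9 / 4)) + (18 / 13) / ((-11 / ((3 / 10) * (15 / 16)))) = 15.08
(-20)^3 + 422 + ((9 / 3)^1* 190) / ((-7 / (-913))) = 66766.29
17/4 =4.25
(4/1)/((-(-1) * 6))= 2/3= 0.67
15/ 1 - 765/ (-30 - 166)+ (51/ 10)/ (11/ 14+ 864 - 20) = 219165147/ 11590460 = 18.91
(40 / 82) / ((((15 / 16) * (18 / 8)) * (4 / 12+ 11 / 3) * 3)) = 0.02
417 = 417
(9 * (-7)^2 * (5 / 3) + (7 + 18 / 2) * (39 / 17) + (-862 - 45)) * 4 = -541.18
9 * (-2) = -18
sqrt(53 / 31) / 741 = 0.00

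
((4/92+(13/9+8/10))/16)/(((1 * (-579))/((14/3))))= -2072/1797795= -0.00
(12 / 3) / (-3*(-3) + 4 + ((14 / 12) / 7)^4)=5184 / 16849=0.31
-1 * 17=-17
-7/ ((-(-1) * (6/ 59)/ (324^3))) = -2341174752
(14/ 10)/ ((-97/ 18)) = -126/ 485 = -0.26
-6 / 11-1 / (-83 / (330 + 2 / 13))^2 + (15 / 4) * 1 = -646377635 / 51226604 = -12.62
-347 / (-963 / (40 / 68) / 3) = 3470 / 5457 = 0.64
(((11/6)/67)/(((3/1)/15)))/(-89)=-55/35778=-0.00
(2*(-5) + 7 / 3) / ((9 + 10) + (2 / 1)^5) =-23 / 153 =-0.15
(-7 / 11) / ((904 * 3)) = -0.00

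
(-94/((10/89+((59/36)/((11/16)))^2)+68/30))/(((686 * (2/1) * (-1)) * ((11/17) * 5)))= 63359901/24120248432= 0.00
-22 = -22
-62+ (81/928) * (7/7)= -57455/928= -61.91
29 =29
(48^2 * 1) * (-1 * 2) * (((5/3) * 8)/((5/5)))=-61440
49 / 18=2.72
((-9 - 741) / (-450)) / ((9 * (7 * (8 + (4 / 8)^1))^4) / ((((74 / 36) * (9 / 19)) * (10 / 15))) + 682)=2960 / 308622915651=0.00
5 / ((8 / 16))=10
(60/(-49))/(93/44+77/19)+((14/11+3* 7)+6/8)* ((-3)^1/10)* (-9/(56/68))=3346838679/44456720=75.28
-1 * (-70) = 70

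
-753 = -753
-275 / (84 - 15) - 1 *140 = -9935 / 69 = -143.99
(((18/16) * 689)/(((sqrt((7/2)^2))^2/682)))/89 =2114541/4361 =484.88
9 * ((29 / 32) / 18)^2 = 841 / 36864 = 0.02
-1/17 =-0.06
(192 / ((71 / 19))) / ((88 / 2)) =912 / 781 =1.17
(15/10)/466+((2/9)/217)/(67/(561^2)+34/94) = 3274315729/541347121532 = 0.01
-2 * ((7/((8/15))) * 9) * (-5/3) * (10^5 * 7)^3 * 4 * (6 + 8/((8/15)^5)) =103395978753662109375000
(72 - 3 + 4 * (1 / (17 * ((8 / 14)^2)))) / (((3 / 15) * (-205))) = -4741 / 2788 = -1.70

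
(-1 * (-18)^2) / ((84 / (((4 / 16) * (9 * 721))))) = -25029 / 4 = -6257.25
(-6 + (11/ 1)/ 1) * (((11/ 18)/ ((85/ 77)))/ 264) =0.01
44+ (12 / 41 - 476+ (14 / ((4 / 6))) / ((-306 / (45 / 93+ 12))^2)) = -19661621211 / 45547556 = -431.67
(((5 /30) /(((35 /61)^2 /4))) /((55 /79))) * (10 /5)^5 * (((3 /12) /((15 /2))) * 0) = 0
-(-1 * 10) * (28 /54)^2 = 1960 /729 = 2.69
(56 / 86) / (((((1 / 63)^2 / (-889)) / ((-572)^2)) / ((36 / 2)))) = -581842517832576 / 43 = -13531221344943.63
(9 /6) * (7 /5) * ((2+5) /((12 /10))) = 49 /4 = 12.25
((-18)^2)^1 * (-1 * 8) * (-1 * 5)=12960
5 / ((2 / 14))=35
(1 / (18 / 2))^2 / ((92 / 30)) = 5 / 1242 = 0.00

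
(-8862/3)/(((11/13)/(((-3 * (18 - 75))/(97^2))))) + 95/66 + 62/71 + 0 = -2695466759/44090574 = -61.13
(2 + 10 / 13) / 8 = 9 / 26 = 0.35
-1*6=-6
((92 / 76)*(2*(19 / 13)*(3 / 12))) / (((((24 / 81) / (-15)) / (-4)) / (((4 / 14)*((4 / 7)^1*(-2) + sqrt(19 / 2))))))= -37260 / 637 + 9315*sqrt(38) / 364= 99.26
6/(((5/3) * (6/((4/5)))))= 12/25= 0.48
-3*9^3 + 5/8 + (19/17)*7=-296283/136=-2178.55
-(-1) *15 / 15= 1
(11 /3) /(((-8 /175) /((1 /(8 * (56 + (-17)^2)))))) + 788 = 10439039 /13248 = 787.97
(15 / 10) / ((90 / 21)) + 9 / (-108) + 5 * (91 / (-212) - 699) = -11120077 / 3180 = -3496.88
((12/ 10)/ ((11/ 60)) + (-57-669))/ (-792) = 1319/ 1452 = 0.91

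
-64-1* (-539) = 475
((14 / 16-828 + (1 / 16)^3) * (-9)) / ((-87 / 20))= -1711.29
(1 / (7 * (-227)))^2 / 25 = 1 / 63123025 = 0.00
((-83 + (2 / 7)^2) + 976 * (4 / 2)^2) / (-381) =-62411 / 6223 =-10.03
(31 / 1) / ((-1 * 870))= -31 / 870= -0.04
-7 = -7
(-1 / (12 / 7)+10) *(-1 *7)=-791 / 12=-65.92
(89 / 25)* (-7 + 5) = -178 / 25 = -7.12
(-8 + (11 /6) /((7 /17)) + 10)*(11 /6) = 2981 /252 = 11.83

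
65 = 65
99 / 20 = 4.95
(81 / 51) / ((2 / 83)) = 2241 / 34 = 65.91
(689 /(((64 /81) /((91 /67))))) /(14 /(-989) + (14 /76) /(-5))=-68165949735 /2935136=-23224.12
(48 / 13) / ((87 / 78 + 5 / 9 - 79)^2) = 202176 / 327429025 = 0.00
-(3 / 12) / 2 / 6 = -1 / 48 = -0.02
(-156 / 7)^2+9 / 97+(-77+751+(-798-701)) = -1560192 / 4753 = -328.25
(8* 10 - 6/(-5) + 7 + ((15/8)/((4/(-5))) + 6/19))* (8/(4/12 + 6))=785889/7220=108.85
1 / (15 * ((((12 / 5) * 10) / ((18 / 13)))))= 1 / 260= 0.00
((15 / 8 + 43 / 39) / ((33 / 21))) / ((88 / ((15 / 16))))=32515 / 1610752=0.02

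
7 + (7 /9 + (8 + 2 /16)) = 1145 /72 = 15.90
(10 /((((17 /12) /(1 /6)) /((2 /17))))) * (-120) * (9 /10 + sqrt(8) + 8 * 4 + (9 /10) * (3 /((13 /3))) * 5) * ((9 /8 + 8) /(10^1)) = -2050716 /3757-8760 * sqrt(2) /289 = -588.71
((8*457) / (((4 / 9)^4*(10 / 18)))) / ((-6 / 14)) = -62965917 / 160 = -393536.98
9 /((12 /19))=57 /4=14.25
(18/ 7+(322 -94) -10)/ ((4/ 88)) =33968/ 7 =4852.57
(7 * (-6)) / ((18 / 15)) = -35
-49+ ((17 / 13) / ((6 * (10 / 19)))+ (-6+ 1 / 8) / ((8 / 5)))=-652177 / 12480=-52.26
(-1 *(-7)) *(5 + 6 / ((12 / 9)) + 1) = 147 / 2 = 73.50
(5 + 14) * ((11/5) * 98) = 20482/5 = 4096.40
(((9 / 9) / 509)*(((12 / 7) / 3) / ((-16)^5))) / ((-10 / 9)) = 9 / 9340190720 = 0.00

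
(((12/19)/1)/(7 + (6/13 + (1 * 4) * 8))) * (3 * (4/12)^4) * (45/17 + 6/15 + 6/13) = 15508/7456455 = 0.00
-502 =-502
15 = 15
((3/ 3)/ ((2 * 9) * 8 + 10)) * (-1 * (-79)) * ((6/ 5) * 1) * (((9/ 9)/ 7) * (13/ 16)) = 3081/ 43120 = 0.07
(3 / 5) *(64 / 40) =24 / 25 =0.96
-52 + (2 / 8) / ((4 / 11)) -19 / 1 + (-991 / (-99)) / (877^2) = -85661726519 / 1218300336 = -70.31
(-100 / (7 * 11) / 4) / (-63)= 0.01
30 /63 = 10 /21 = 0.48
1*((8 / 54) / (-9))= -4 / 243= -0.02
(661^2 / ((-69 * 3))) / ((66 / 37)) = -16166077 / 13662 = -1183.29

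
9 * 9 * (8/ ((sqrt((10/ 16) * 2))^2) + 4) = 4212/ 5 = 842.40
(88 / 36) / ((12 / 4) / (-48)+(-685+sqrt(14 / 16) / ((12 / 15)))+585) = -563552 / 23065659-1760 * sqrt(14) / 23065659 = -0.02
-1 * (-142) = 142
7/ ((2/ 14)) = 49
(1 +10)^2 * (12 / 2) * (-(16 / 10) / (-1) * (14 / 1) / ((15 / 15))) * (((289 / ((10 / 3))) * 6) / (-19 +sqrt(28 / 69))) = -277266683232 / 622025 - 422985024 * sqrt(483) / 622025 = -460693.28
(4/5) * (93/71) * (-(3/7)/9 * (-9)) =1116/2485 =0.45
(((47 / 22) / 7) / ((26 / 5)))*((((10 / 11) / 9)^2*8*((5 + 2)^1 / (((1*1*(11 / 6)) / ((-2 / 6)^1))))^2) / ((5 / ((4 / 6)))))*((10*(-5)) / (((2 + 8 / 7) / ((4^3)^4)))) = -1545517137920000 / 5596361199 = -276164.65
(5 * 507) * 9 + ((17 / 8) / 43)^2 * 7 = 2699837863 / 118336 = 22815.02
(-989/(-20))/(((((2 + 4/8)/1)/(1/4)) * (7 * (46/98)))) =301/200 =1.50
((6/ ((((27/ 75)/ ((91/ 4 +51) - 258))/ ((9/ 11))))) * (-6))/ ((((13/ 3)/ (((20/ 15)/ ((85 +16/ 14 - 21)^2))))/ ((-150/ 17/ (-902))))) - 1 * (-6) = 3460353801/ 575699696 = 6.01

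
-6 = -6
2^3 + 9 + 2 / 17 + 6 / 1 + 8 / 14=2819 / 119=23.69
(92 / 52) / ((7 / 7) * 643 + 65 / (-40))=184 / 66703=0.00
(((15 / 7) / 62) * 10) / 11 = 0.03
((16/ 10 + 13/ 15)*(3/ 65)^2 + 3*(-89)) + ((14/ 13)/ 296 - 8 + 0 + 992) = 2241728303/ 3126500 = 717.01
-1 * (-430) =430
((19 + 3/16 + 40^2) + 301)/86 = 30723/1376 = 22.33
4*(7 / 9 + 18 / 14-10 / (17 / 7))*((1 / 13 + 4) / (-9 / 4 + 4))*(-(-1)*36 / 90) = -746240 / 97461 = -7.66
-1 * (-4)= 4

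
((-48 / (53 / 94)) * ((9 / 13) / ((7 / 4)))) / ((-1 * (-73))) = -162432 / 352079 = -0.46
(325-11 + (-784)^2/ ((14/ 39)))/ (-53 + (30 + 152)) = 1712570/ 129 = 13275.74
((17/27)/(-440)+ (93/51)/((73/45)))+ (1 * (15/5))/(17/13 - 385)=20495979211/18384620760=1.11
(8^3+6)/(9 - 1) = 259/4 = 64.75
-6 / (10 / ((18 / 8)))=-27 / 20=-1.35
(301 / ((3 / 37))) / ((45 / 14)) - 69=146603 / 135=1085.95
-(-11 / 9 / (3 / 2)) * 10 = 220 / 27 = 8.15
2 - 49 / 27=5 / 27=0.19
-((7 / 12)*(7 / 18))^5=-282475249 / 470184984576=-0.00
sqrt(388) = 2*sqrt(97) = 19.70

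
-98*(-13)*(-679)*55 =-47577530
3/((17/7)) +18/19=705/323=2.18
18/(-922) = -0.02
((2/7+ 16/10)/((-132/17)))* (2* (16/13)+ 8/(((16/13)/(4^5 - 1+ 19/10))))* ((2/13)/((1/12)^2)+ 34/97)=-59707832939/1639300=-36422.76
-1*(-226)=226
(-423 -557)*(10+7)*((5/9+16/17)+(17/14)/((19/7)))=-5538470/171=-32388.71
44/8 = 11/2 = 5.50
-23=-23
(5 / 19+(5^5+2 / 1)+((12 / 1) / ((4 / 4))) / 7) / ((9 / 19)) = 138718 / 21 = 6605.62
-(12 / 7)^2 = -2.94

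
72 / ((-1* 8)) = -9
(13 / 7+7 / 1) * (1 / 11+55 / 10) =3813 / 77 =49.52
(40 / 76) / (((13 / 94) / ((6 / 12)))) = 470 / 247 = 1.90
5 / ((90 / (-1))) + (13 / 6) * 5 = 97 / 9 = 10.78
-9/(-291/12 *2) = 18/97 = 0.19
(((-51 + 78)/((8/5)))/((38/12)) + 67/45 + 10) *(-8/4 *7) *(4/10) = -402619/4275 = -94.18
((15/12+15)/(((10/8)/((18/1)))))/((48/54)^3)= 85293/256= 333.18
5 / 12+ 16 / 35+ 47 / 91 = 7591 / 5460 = 1.39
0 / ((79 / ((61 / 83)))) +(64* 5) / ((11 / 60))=19200 / 11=1745.45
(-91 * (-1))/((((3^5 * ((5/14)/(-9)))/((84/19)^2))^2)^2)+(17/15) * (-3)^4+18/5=1402765623346785241/859792878950625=1631.52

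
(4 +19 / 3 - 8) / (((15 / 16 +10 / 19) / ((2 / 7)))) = 608 / 1335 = 0.46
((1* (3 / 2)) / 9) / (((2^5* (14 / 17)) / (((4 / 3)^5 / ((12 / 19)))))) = 646 / 15309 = 0.04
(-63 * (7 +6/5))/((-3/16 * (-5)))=-13776/25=-551.04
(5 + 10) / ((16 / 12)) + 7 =73 / 4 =18.25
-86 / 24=-43 / 12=-3.58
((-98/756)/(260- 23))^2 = 49/163788804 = 0.00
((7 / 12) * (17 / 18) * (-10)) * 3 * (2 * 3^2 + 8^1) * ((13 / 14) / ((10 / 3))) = -2873 / 24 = -119.71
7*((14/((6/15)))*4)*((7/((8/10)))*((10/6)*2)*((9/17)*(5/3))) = 428750/17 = 25220.59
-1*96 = -96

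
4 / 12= 1 / 3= 0.33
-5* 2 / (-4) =5 / 2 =2.50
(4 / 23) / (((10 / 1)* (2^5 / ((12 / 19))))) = 3 / 8740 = 0.00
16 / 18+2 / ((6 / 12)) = 44 / 9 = 4.89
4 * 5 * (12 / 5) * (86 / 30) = 688 / 5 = 137.60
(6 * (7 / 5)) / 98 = 3 / 35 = 0.09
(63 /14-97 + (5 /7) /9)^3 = -789417.67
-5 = -5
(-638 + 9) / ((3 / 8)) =-5032 / 3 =-1677.33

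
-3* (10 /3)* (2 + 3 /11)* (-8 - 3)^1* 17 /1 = 4250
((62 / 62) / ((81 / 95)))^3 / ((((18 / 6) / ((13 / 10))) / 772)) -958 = -666899884 / 1594323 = -418.30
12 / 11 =1.09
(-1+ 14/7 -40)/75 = -13/25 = -0.52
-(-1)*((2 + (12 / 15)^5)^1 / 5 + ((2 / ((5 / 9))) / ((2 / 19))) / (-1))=-527101 / 15625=-33.73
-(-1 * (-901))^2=-811801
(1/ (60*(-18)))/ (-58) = 1/ 62640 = 0.00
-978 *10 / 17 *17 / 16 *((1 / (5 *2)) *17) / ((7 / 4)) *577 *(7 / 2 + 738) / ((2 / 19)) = -135153826377 / 56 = -2413461185.30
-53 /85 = -0.62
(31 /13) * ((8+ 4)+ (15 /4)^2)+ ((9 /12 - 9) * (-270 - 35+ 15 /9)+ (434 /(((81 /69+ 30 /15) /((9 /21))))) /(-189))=2453026145 /956592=2564.34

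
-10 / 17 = -0.59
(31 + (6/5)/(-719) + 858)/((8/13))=1444.62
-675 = -675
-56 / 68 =-14 / 17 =-0.82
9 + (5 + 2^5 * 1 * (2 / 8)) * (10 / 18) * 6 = 157 / 3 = 52.33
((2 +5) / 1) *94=658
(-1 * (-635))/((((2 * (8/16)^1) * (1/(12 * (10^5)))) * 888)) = 31750000/37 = 858108.11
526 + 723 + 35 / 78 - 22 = 95741 / 78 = 1227.45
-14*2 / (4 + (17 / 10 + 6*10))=-280 / 657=-0.43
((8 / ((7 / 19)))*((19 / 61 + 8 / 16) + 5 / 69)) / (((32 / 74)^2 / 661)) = 18276447073 / 269376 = 67847.35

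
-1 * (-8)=8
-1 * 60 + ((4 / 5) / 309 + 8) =-80336 / 1545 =-52.00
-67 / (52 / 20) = -25.77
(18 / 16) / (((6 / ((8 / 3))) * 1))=1 / 2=0.50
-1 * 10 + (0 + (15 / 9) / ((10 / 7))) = -53 / 6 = -8.83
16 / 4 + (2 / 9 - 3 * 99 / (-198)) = 103 / 18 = 5.72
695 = 695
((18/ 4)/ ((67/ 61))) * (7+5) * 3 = 9882/ 67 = 147.49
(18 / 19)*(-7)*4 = -504 / 19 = -26.53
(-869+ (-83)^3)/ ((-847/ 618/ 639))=32306142816/ 121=266992915.83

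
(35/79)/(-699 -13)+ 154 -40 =6412237/56248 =114.00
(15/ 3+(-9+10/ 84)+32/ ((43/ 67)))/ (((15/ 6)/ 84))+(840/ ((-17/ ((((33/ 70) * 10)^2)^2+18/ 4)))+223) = -28659148969/ 1253665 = -22860.29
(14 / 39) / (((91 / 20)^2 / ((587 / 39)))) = 469600 / 1799343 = 0.26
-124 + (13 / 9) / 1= -1103 / 9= -122.56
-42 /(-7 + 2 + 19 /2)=-28 /3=-9.33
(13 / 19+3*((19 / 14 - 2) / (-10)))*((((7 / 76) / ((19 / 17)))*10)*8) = 39661 / 6859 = 5.78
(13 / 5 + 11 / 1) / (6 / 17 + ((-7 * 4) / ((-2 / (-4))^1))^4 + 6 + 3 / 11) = 12716 / 9195259955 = 0.00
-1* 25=-25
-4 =-4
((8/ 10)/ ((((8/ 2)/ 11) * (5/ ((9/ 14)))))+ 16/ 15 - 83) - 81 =-170783/ 1050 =-162.65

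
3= 3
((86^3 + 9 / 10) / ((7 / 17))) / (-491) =-108129673 / 34370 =-3146.05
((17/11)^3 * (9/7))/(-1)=-44217/9317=-4.75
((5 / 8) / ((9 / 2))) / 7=5 / 252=0.02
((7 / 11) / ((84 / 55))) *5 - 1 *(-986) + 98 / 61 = 724453 / 732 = 989.69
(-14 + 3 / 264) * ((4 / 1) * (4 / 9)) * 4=-9848 / 99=-99.47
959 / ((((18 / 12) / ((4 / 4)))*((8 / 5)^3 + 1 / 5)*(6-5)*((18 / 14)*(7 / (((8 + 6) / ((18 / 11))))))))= 18460750 / 130491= 141.47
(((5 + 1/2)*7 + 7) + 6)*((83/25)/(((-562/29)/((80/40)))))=-247921/14050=-17.65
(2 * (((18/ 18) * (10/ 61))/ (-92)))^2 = 0.00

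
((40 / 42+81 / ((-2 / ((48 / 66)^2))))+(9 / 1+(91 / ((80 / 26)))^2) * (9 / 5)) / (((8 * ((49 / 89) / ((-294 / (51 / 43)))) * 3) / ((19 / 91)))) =-6150.12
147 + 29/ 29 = 148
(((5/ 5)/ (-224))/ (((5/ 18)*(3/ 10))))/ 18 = -1/ 336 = -0.00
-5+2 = -3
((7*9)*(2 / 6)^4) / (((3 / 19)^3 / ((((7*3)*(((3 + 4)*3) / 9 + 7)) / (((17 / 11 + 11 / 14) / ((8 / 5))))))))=26580.00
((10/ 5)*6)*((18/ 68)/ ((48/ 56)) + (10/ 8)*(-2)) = -447/ 17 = -26.29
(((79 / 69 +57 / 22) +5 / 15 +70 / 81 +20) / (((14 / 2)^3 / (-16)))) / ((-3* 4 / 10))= 20438380 / 21087297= 0.97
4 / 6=2 / 3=0.67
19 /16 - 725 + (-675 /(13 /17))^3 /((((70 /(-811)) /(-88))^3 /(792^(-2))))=-14010004715445543751 /12057136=-1161967876570.82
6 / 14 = 3 / 7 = 0.43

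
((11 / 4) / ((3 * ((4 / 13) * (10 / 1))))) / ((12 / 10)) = 143 / 576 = 0.25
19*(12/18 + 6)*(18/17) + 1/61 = 139097/1037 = 134.13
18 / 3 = 6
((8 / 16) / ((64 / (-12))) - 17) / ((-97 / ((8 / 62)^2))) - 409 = -76250959 / 186434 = -409.00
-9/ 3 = -3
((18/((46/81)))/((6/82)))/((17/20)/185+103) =4.21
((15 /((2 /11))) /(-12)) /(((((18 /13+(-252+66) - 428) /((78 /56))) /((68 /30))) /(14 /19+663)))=36231403 /1540672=23.52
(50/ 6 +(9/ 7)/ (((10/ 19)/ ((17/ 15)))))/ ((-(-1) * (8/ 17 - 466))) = -198169/ 8309700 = -0.02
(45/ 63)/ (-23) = -5/ 161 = -0.03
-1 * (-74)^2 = -5476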